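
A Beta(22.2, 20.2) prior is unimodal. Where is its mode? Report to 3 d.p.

The density x^(α−1)(1−x)^(β−1) is maximised at (α−1)/(α+β−2) = 21.2/40.4 = 0.525.

0.525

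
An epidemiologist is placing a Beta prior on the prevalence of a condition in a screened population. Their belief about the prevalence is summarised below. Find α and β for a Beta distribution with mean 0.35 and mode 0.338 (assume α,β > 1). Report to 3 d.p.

Let s = α+β. Mean gives α = μs = 0.35s; mode gives (α−1)/(s−2) = 0.338.
Substituting: 0.35s − 1 = 0.338(s−2) = 0.338s − 0.676, so 0.012s = 0.324 and s = 27.0000.
Then α = 0.35×27.0000 = 9.450 and β = s−α = 17.550.

α = 9.450, β = 17.550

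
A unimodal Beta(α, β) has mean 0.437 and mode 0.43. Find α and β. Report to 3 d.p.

α = 8.740, β = 11.260

With s = α+β: μ = α/s and mode = (α−1)/(s−2). Eliminating α = μs,
μs − 1 = m(s−2) ⇒ s(μ−m) = 1−2m ⇒ s = 0.14/0.007 = 20.0000.
So α = μs = 8.740, β = (1−μ)s = 11.260.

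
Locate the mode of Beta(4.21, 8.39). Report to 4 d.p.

With α,β > 1, mode = (α−1)/(α+β−2) = 3.21/10.60 = 0.3028.

0.3028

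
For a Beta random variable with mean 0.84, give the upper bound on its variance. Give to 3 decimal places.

0.134

Var = μ(1−μ)/(α+β+1), which approaches μ(1−μ) as α+β → 0.
So the supremum is μ(1−μ) = 0.84×0.16 = 0.134.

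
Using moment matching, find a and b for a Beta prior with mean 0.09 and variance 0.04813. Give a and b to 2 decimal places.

By moment matching, a+b = μ(1−μ)/σ² − 1 = (0.09·0.91)/0.04813 − 1 = 1.7016 − 1 = 0.7016.
Since a/(a+b) = μ, a = 0.09·0.7016 = 0.06 and b = 0.91·0.7016 = 0.64.

a = 0.06, b = 0.64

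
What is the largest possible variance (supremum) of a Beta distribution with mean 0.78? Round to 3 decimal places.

0.172

Var = μ(1−μ)/(α+β+1), which approaches μ(1−μ) as α+β → 0.
So the supremum is μ(1−μ) = 0.78×0.22 = 0.172.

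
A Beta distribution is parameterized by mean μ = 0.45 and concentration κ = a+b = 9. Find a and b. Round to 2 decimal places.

a = 4.05, b = 4.95

Split κ in proportion μ : (1−μ): a = 0.45·9 = 4.05, b = 9 − 4.05 = 4.95.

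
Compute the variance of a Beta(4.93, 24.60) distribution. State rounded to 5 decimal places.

0.00456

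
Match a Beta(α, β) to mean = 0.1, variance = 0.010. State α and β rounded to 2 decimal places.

By moment matching, α+β = μ(1−μ)/σ² − 1 = (0.1·0.9)/0.010 − 1 = 9.0000 − 1 = 8.0000.
Since α/(α+β) = μ, α = 0.1·8.0000 = 0.80 and β = 0.9·8.0000 = 7.20.

α = 0.80, β = 7.20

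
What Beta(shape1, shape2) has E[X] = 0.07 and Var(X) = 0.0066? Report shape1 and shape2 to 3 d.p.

Let s = shape1+shape2. The Beta variance is μ(1−μ)/(s+1).
So s+1 = μ(1−μ)/σ² = (0.07×0.93)/0.0066 = 0.0651/0.0066 = 9.8636, giving s = 8.8636.
Then shape1 = μs = 0.07×8.8636 = 0.620 and shape2 = (1−μ)s = 0.93×8.8636 = 8.243.

shape1 = 0.620, shape2 = 8.243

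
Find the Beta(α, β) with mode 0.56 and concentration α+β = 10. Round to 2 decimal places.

α = 5.48, β = 4.52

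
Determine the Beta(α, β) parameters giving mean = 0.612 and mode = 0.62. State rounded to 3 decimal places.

With s = α+β: μ = α/s and mode = (α−1)/(s−2). Eliminating α = μs,
μs − 1 = m(s−2) ⇒ s(μ−m) = 1−2m ⇒ s = -0.24/-0.008 = 30.0000.
So α = μs = 18.360, β = (1−μ)s = 11.640.

α = 18.360, β = 11.640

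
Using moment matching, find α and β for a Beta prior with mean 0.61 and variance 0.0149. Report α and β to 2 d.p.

α = 9.13, β = 5.84

By moment matching, α+β = μ(1−μ)/σ² − 1 = (0.61·0.39)/0.0149 − 1 = 15.9664 − 1 = 14.9664.
Since α/(α+β) = μ, α = 0.61·14.9664 = 9.13 and β = 0.39·14.9664 = 5.84.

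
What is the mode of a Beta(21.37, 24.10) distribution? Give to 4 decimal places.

0.4686

With α,β > 1, mode = (α−1)/(α+β−2) = 20.37/43.47 = 0.4686.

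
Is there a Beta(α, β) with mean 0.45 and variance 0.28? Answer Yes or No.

The Beta variance bound is σ² < μ(1−μ).
Here μ(1−μ) = 0.45×0.55 = 0.2475, and 0.28 ≥ 0.2475.

No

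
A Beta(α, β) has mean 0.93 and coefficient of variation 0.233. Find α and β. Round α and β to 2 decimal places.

Var = (CV·μ)² = (0.233×0.93)² = 0.046955.
α+β = μ(1−μ)/Var − 1 = 0.0651/0.046955 − 1 = 0.3864.
Thus α = 0.93·0.3864 = 0.36 and β = 0.07·0.3864 = 0.03.

α = 0.36, β = 0.03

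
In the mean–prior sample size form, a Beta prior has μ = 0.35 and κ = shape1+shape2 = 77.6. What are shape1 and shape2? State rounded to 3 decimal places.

shape1 = 27.160, shape2 = 50.440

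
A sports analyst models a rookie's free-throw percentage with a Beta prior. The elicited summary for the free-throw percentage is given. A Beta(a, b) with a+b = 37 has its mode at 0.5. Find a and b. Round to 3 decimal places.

a = 18.500, b = 18.500

Since the density peak of Beta(a,b) is at (a−1)/(a+b−2),
a = 1 + 0.5(37−2) = 18.500 and b = 37 − 18.500 = 18.500.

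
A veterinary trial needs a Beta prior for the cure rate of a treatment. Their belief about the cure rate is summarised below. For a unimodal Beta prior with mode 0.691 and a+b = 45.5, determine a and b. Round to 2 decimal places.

a = 31.06, b = 14.44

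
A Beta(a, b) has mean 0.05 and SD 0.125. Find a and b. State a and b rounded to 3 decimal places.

Variance = 0.125² = 0.015625. The moment-matching identity a+b = μ(1−μ)/Var − 1 gives
a+b = 0.0475/0.015625 − 1 = 2.0400, so a = μ·2.0400 = 0.102 and b = (1−μ)·2.0400 = 1.938.

a = 0.102, b = 1.938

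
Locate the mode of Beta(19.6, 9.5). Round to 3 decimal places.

0.686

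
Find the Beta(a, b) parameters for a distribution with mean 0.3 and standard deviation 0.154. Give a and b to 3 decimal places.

a = 2.356, b = 5.498

First σ² = 0.023716. Setting a = μn, b = (1−μ)n with n = a+b,
μ(1−μ)/(n+1) = 0.023716 ⇒ n+1 = 0.21/0.023716 = 8.8548 ⇒ n = 7.8548.
Hence a = 0.3×7.8548 = 2.356, b = 0.7×7.8548 = 5.498.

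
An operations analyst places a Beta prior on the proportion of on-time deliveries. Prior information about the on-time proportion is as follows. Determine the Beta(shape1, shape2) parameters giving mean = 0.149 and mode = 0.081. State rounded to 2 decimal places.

Let s = shape1+shape2. Mean gives shape1 = μs = 0.149s; mode gives (shape1−1)/(s−2) = 0.081.
Substituting: 0.149s − 1 = 0.081(s−2) = 0.081s − 0.162, so 0.068s = 0.838 and s = 12.3235.
Then shape1 = 0.149×12.3235 = 1.84 and shape2 = s−shape1 = 10.49.

shape1 = 1.84, shape2 = 10.49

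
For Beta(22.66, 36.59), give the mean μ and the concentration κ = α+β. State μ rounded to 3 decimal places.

κ = α+β = 22.66+36.59 = 59.25; μ = α/κ = 22.66/59.25 = 0.382.

μ = 0.382, κ = 59.25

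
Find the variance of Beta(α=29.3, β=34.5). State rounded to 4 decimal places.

0.0038

μ = 29.3/63.8 = 0.459248; Var = μ(1−μ)/(α+β+1) = 0.2483392/64.8 = 0.0038.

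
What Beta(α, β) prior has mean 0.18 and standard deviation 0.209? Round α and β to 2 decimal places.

Variance = 0.209² = 0.043681. The moment-matching identity α+β = μ(1−μ)/Var − 1 gives
α+β = 0.1476/0.043681 − 1 = 2.3790, so α = μ·2.3790 = 0.43 and β = (1−μ)·2.3790 = 1.95.

α = 0.43, β = 1.95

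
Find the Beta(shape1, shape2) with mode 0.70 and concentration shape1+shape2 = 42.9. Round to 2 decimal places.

shape1 = 29.63, shape2 = 13.27

Since the density peak of Beta(shape1,shape2) is at (shape1−1)/(shape1+shape2−2),
shape1 = 1 + 0.70(42.9−2) = 29.63 and shape2 = 42.9 − 29.63 = 13.27.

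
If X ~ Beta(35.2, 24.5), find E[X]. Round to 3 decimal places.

0.590

E[X] = α/(α+β) = 35.2/59.7 = 0.590.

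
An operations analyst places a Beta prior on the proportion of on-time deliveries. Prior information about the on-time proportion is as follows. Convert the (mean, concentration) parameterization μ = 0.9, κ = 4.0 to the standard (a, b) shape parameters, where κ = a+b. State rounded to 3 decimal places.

a = 3.600, b = 0.400

a = μκ = 0.9×4.0 = 3.600 and b = (1−μ)κ = 0.1×4.0 = 0.400.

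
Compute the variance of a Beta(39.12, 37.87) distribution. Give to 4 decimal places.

0.0032

μ = 39.12/76.99 = 0.508118; Var = μ(1−μ)/(α+β+1) = 0.2499341/77.99 = 0.0032.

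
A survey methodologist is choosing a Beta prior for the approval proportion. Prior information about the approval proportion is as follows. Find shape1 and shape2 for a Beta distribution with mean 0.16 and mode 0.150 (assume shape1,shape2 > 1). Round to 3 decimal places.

Let s = shape1+shape2. Mean gives shape1 = μs = 0.16s; mode gives (shape1−1)/(s−2) = 0.150.
Substituting: 0.16s − 1 = 0.150(s−2) = 0.150s − 0.300, so 0.010s = 0.700 and s = 70.0000.
Then shape1 = 0.16×70.0000 = 11.200 and shape2 = s−shape1 = 58.800.

shape1 = 11.200, shape2 = 58.800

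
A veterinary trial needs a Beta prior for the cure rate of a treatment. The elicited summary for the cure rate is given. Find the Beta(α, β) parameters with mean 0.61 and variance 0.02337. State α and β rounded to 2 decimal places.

α = 5.60, β = 3.58

Let s = α+β. The Beta variance is μ(1−μ)/(s+1).
So s+1 = μ(1−μ)/σ² = (0.61×0.39)/0.02337 = 0.2379/0.02337 = 10.1797, giving s = 9.1797.
Then α = μs = 0.61×9.1797 = 5.60 and β = (1−μ)s = 0.39×9.1797 = 3.58.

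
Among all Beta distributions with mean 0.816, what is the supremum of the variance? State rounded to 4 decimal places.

For fixed mean μ the Beta variance is μ(1−μ)/(α+β+1), increasing as α+β decreases.
Its least upper bound (not attained) is μ(1−μ) = 0.816·0.184 = 0.1501.

0.1501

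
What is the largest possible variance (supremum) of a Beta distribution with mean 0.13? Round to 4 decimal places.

0.1131

For fixed mean μ the Beta variance is μ(1−μ)/(α+β+1), increasing as α+β decreases.
Its least upper bound (not attained) is μ(1−μ) = 0.13·0.87 = 0.1131.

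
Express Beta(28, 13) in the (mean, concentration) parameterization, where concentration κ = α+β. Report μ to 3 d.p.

κ = α+β = 28+13 = 41; μ = α/κ = 28/41 = 0.683.

μ = 0.683, κ = 41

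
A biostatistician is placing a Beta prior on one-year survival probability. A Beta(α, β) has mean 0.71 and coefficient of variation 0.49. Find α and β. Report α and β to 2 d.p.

σ = CV·μ = 0.49×0.71 = 0.34790, so σ² = 0.121034.
s+1 = μ(1−μ)/σ² = 0.2059/0.121034 = 1.7012, so s = α+β = 0.7012.
α = μs = 0.50, β = (1−μ)s = 0.20.

α = 0.50, β = 0.20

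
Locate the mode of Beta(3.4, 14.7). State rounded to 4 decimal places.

0.1491

The density x^(α−1)(1−x)^(β−1) is maximised at (α−1)/(α+β−2) = 2.4/16.1 = 0.1491.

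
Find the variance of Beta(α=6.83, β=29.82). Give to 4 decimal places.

0.0040

μ = 6.83/36.65 = 0.186357; Var = μ(1−μ)/(α+β+1) = 0.1516283/37.65 = 0.0040.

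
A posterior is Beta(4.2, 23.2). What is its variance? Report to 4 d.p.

α+β = 27.4 and αβ = 97.44, so Var = αβ/[(α+β)²(α+β+1)] = 97.44/21321.584 = 0.0046.

0.0046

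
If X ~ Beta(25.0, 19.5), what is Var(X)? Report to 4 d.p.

μ = 25.0/44.5 = 0.561798; Var = μ(1−μ)/(α+β+1) = 0.2461810/45.5 = 0.0054.

0.0054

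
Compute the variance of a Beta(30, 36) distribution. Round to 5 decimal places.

Var = αβ/[(α+β)²(α+β+1)] = (30×36)/(66²×67) = 1080/291852 = 0.00370.

0.00370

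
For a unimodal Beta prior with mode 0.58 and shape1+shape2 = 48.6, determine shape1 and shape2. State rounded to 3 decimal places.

shape1 = 28.028, shape2 = 20.572

Mode = (shape1−1)/(κ−2) with κ = shape1+shape2, so shape1−1 = 0.58·46.6 = 27.028.
shape1 = 28.028; shape2 = κ − shape1 = 20.572.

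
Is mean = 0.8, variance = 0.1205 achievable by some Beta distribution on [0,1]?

A Beta with mean μ has variance μ(1−μ)/(α+β+1) < μ(1−μ).
Here μ(1−μ) = 0.8×0.2 = 0.16, and 0.1205 < 0.16.

Yes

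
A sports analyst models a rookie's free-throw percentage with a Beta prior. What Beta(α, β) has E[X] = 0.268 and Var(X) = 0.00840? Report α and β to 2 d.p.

Write ν = α+β; then α = μν and Var = μ(1−μ)/(ν+1).
ν = μ(1−μ)/Var − 1 = 0.196176/0.00840 − 1 = 22.3543.
α = 0.268·22.3543 = 5.99, β = 0.732·22.3543 = 16.36.

α = 5.99, β = 16.36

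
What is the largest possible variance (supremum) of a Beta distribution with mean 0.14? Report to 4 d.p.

0.1204

Var = μ(1−μ)/(α+β+1), which approaches μ(1−μ) as α+β → 0.
So the supremum is μ(1−μ) = 0.14×0.86 = 0.1204.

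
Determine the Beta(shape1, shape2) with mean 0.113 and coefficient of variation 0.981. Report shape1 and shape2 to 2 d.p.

Var = (CV·μ)² = (0.981×0.113)² = 0.012288.
shape1+shape2 = μ(1−μ)/Var − 1 = 0.100231/0.012288 − 1 = 7.1566.
Thus shape1 = 0.113·7.1566 = 0.81 and shape2 = 0.887·7.1566 = 6.35.

shape1 = 0.81, shape2 = 6.35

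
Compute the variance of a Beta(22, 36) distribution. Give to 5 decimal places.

0.00399

α+β = 58 and αβ = 792, so Var = αβ/[(α+β)²(α+β+1)] = 792/198476 = 0.00399.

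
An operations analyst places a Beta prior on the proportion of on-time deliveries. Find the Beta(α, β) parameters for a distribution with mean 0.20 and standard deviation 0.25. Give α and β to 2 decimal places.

First σ² = 0.0625. Setting α = μn, β = (1−μ)n with n = α+β,
μ(1−μ)/(n+1) = 0.0625 ⇒ n+1 = 0.1600/0.0625 = 2.5600 ⇒ n = 1.5600.
Hence α = 0.20×1.5600 = 0.31, β = 0.80×1.5600 = 1.25.

α = 0.31, β = 1.25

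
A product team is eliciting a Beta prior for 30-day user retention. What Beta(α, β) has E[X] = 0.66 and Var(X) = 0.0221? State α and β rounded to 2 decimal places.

α = 6.04, β = 3.11

Write ν = α+β; then α = μν and Var = μ(1−μ)/(ν+1).
ν = μ(1−μ)/Var − 1 = 0.2244/0.0221 − 1 = 9.1538.
α = 0.66·9.1538 = 6.04, β = 0.34·9.1538 = 3.11.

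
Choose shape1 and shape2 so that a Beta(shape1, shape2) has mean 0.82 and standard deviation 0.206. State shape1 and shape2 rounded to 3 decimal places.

σ² = 0.206² = 0.042436.
With s = shape1+shape2, Var = μ(1−μ)/(s+1), so s+1 = (0.82×0.18)/0.042436 = 3.4782 and s = 2.4782.
shape1 = μs = 2.032, shape2 = (1−μ)s = 0.446.

shape1 = 2.032, shape2 = 0.446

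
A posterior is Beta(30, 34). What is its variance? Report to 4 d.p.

0.0038

α+β = 64 and αβ = 1020, so Var = αβ/[(α+β)²(α+β+1)] = 1020/266240 = 0.0038.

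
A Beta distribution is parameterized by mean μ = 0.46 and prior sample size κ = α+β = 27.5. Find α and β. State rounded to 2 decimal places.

Split κ in proportion μ : (1−μ): α = 0.46·27.5 = 12.65, β = 27.5 − 12.65 = 14.85.

α = 12.65, β = 14.85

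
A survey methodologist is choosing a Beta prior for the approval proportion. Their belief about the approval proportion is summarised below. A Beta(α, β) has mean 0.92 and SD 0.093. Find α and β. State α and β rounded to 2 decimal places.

α = 6.91, β = 0.60

First σ² = 0.008649. Setting α = μn, β = (1−μ)n with n = α+β,
μ(1−μ)/(n+1) = 0.008649 ⇒ n+1 = 0.0736/0.008649 = 8.5097 ⇒ n = 7.5097.
Hence α = 0.92×7.5097 = 6.91, β = 0.08×7.5097 = 0.60.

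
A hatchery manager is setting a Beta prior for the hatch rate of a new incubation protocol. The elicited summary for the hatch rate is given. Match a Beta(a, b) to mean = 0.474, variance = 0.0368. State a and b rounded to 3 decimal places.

a = 2.737, b = 3.038

Let s = a+b. The Beta variance is μ(1−μ)/(s+1).
So s+1 = μ(1−μ)/σ² = (0.474×0.526)/0.0368 = 0.249324/0.0368 = 6.7751, giving s = 5.7751.
Then a = μs = 0.474×5.7751 = 2.737 and b = (1−μ)s = 0.526×5.7751 = 3.038.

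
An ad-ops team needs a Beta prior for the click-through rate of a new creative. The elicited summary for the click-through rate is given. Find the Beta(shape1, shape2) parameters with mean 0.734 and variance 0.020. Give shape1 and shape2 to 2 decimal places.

shape1 = 6.43, shape2 = 2.33

By moment matching, shape1+shape2 = μ(1−μ)/σ² − 1 = (0.734·0.266)/0.020 − 1 = 9.7622 − 1 = 8.7622.
Since shape1/(shape1+shape2) = μ, shape1 = 0.734·8.7622 = 6.43 and shape2 = 0.266·8.7622 = 2.33.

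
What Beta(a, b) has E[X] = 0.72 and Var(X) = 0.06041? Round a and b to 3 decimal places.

a = 1.683, b = 0.654

By moment matching, a+b = μ(1−μ)/σ² − 1 = (0.72·0.28)/0.06041 − 1 = 3.3372 − 1 = 2.3372.
Since a/(a+b) = μ, a = 0.72·2.3372 = 1.683 and b = 0.28·2.3372 = 0.654.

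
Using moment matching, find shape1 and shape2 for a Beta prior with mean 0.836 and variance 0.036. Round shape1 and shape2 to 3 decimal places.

shape1 = 2.348, shape2 = 0.461

Let s = shape1+shape2. The Beta variance is μ(1−μ)/(s+1).
So s+1 = μ(1−μ)/σ² = (0.836×0.164)/0.036 = 0.137104/0.036 = 3.8084, giving s = 2.8084.
Then shape1 = μs = 0.836×2.8084 = 2.348 and shape2 = (1−μ)s = 0.164×2.8084 = 0.461.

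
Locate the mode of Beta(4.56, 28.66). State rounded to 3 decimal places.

The density x^(α−1)(1−x)^(β−1) is maximised at (α−1)/(α+β−2) = 3.56/31.22 = 0.114.

0.114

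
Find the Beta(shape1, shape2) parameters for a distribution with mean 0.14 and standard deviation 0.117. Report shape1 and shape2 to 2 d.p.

Variance = 0.117² = 0.013689. The moment-matching identity shape1+shape2 = μ(1−μ)/Var − 1 gives
shape1+shape2 = 0.1204/0.013689 − 1 = 7.7954, so shape1 = μ·7.7954 = 1.09 and shape2 = (1−μ)·7.7954 = 6.70.

shape1 = 1.09, shape2 = 6.70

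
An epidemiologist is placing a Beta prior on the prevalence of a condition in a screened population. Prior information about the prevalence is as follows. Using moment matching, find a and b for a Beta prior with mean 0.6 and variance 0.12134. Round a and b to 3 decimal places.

Let s = a+b. The Beta variance is μ(1−μ)/(s+1).
So s+1 = μ(1−μ)/σ² = (0.6×0.4)/0.12134 = 0.24/0.12134 = 1.9779, giving s = 0.9779.
Then a = μs = 0.6×0.9779 = 0.587 and b = (1−μ)s = 0.4×0.9779 = 0.391.

a = 0.587, b = 0.391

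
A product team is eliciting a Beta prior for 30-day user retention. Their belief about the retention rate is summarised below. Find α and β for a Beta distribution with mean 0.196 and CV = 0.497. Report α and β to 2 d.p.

α = 3.06, β = 12.55

Var = (CV·μ)² = (0.497×0.196)² = 0.009489.
α+β = μ(1−μ)/Var − 1 = 0.157584/0.009489 − 1 = 15.6068.
Thus α = 0.196·15.6068 = 3.06 and β = 0.804·15.6068 = 12.55.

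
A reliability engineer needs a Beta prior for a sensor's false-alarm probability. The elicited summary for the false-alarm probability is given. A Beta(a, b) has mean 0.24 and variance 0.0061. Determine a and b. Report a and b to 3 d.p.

a = 6.936, b = 21.965

Write ν = a+b; then a = μν and Var = μ(1−μ)/(ν+1).
ν = μ(1−μ)/Var − 1 = 0.1824/0.0061 − 1 = 28.9016.
a = 0.24·28.9016 = 6.936, b = 0.76·28.9016 = 21.965.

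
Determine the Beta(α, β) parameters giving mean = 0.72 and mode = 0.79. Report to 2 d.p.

Let s = α+β. Mean gives α = μs = 0.72s; mode gives (α−1)/(s−2) = 0.79.
Substituting: 0.72s − 1 = 0.79(s−2) = 0.79s − 1.58, so -0.07s = -0.58 and s = 8.2857.
Then α = 0.72×8.2857 = 5.97 and β = s−α = 2.32.

α = 5.97, β = 2.32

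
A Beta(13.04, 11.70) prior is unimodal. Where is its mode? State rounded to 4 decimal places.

The density x^(α−1)(1−x)^(β−1) is maximised at (α−1)/(α+β−2) = 12.04/22.74 = 0.5295.

0.5295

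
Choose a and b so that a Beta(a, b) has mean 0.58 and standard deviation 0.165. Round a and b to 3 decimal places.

a = 4.610, b = 3.338

First σ² = 0.027225. Setting a = μn, b = (1−μ)n with n = a+b,
μ(1−μ)/(n+1) = 0.027225 ⇒ n+1 = 0.2436/0.027225 = 8.9477 ⇒ n = 7.9477.
Hence a = 0.58×7.9477 = 4.610, b = 0.42×7.9477 = 3.338.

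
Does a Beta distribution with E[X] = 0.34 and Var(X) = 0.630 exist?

No

For any Beta, Var(X) < E[X]·(1−E[X]).
Here μ(1−μ) = 0.34×0.66 = 0.2244, and 0.630 ≥ 0.2244.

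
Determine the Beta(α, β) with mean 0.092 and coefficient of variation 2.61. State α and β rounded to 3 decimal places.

α = 0.041, β = 0.408

σ = CV·μ = 2.61×0.092 = 0.24012, so σ² = 0.057658.
s+1 = μ(1−μ)/σ² = 0.083536/0.057658 = 1.4488, so s = α+β = 0.4488.
α = μs = 0.041, β = (1−μ)s = 0.408.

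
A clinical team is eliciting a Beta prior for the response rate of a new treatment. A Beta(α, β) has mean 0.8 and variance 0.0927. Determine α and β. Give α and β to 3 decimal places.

By moment matching, α+β = μ(1−μ)/σ² − 1 = (0.8·0.2)/0.0927 − 1 = 1.7260 − 1 = 0.7260.
Since α/(α+β) = μ, α = 0.8·0.7260 = 0.581 and β = 0.2·0.7260 = 0.145.

α = 0.581, β = 0.145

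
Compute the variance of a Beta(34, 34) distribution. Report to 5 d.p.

μ = 34/68 = 0.500000; Var = μ(1−μ)/(α+β+1) = 0.2500000/69 = 0.00362.

0.00362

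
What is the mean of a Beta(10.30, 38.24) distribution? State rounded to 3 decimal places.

E[X] = α/(α+β) = 10.30/48.54 = 0.212.

0.212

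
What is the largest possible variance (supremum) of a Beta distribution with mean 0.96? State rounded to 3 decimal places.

0.038

For fixed mean μ the Beta variance is μ(1−μ)/(α+β+1), increasing as α+β decreases.
Its least upper bound (not attained) is μ(1−μ) = 0.96·0.04 = 0.038.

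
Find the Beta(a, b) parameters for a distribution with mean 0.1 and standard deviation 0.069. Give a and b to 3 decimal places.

First σ² = 0.004761. Setting a = μn, b = (1−μ)n with n = a+b,
μ(1−μ)/(n+1) = 0.004761 ⇒ n+1 = 0.09/0.004761 = 18.9036 ⇒ n = 17.9036.
Hence a = 0.1×17.9036 = 1.790, b = 0.9×17.9036 = 16.113.

a = 1.790, b = 16.113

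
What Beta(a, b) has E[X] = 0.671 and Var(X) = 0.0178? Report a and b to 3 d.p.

a = 7.651, b = 3.751

Write ν = a+b; then a = μν and Var = μ(1−μ)/(ν+1).
ν = μ(1−μ)/Var − 1 = 0.220759/0.0178 − 1 = 11.4022.
a = 0.671·11.4022 = 7.651, b = 0.329·11.4022 = 3.751.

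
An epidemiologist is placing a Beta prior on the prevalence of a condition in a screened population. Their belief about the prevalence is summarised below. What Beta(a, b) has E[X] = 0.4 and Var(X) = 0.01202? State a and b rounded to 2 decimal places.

By moment matching, a+b = μ(1−μ)/σ² − 1 = (0.4·0.6)/0.01202 − 1 = 19.9667 − 1 = 18.9667.
Since a/(a+b) = μ, a = 0.4·18.9667 = 7.59 and b = 0.6·18.9667 = 11.38.

a = 7.59, b = 11.38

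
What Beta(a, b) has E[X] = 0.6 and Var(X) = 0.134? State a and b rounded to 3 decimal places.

By moment matching, a+b = μ(1−μ)/σ² − 1 = (0.6·0.4)/0.134 − 1 = 1.7910 − 1 = 0.7910.
Since a/(a+b) = μ, a = 0.6·0.7910 = 0.475 and b = 0.4·0.7910 = 0.316.

a = 0.475, b = 0.316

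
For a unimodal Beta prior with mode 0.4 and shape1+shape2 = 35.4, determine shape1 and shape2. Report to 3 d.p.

For shape1,shape2>1 the mode is (shape1−1)/(shape1+shape2−2), so shape1 = mode·(κ−2)+1 = 0.4×33.4+1 = 14.360.
And shape2 = (1−mode)·(κ−2)+1 = 0.6×33.4+1 = 21.040.

shape1 = 14.360, shape2 = 21.040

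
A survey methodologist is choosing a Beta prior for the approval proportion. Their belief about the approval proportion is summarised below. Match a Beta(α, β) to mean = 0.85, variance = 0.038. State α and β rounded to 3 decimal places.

α = 2.002, β = 0.353

By moment matching, α+β = μ(1−μ)/σ² − 1 = (0.85·0.15)/0.038 − 1 = 3.3553 − 1 = 2.3553.
Since α/(α+β) = μ, α = 0.85·2.3553 = 2.002 and β = 0.15·2.3553 = 0.353.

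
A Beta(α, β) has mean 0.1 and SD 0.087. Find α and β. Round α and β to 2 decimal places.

α = 1.09, β = 9.80

Variance = 0.087² = 0.007569. The moment-matching identity α+β = μ(1−μ)/Var − 1 gives
α+β = 0.09/0.007569 − 1 = 10.8906, so α = μ·10.8906 = 1.09 and β = (1−μ)·10.8906 = 9.80.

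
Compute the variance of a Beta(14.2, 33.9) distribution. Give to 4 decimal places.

0.0042

α+β = 48.1 and αβ = 481.38, so Var = αβ/[(α+β)²(α+β+1)] = 481.38/113598.251 = 0.0042.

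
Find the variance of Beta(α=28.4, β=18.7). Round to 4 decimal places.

0.0050

Var = αβ/[(α+β)²(α+β+1)] = (28.4×18.7)/(47.1²×48.1) = 531.08/106705.521 = 0.0050.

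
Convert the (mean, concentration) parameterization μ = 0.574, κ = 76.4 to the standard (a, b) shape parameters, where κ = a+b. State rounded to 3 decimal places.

a = 43.854, b = 32.546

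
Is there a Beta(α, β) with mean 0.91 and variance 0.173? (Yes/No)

For any Beta, Var(X) < E[X]·(1−E[X]).
Here μ(1−μ) = 0.91×0.09 = 0.0819, and 0.173 ≥ 0.0819.

No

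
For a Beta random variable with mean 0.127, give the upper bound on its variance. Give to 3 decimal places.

0.111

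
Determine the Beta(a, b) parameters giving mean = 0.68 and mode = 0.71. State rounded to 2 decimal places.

a = 9.52, b = 4.48

Let s = a+b. Mean gives a = μs = 0.68s; mode gives (a−1)/(s−2) = 0.71.
Substituting: 0.68s − 1 = 0.71(s−2) = 0.71s − 1.42, so -0.03s = -0.42 and s = 14.0000.
Then a = 0.68×14.0000 = 9.52 and b = s−a = 4.48.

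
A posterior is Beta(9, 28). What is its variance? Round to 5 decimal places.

μ = 9/37 = 0.243243; Var = μ(1−μ)/(α+β+1) = 0.1840760/38 = 0.00484.

0.00484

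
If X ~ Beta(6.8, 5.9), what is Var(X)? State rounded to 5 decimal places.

α+β = 12.7 and αβ = 40.12, so Var = αβ/[(α+β)²(α+β+1)] = 40.12/2209.673 = 0.01816.

0.01816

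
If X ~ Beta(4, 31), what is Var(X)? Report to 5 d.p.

α+β = 35 and αβ = 124, so Var = αβ/[(α+β)²(α+β+1)] = 124/44100 = 0.00281.

0.00281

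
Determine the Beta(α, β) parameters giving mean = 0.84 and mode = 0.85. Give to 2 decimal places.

α = 58.80, β = 11.20

With s = α+β: μ = α/s and mode = (α−1)/(s−2). Eliminating α = μs,
μs − 1 = m(s−2) ⇒ s(μ−m) = 1−2m ⇒ s = -0.70/-0.01 = 70.0000.
So α = μs = 58.80, β = (1−μ)s = 11.20.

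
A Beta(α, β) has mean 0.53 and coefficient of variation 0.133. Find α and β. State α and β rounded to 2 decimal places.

σ = CV·μ = 0.133×0.53 = 0.07049, so σ² = 0.004969.
s+1 = μ(1−μ)/σ² = 0.2491/0.004969 = 50.1324, so s = α+β = 49.1324.
α = μs = 26.04, β = (1−μ)s = 23.09.

α = 26.04, β = 23.09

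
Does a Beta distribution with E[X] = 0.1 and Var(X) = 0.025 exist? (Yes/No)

Yes

For any Beta, Var(X) < E[X]·(1−E[X]).
Here μ(1−μ) = 0.1×0.9 = 0.09, and 0.025 < 0.09.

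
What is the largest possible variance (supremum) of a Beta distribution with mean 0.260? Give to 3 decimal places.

0.192

For fixed mean μ the Beta variance is μ(1−μ)/(α+β+1), increasing as α+β decreases.
Its least upper bound (not attained) is μ(1−μ) = 0.260·0.740 = 0.192.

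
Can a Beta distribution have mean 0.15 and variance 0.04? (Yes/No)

Yes

The Beta variance bound is σ² < μ(1−μ).
Here μ(1−μ) = 0.15×0.85 = 0.1275, and 0.04 < 0.1275.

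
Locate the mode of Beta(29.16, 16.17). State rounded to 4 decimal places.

0.6499

The density x^(α−1)(1−x)^(β−1) is maximised at (α−1)/(α+β−2) = 28.16/43.33 = 0.6499.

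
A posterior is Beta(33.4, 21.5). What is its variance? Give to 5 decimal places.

0.00426

α+β = 54.9 and αβ = 718.10, so Var = αβ/[(α+β)²(α+β+1)] = 718.10/168483.159 = 0.00426.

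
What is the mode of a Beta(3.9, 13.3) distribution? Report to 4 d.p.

With α,β > 1, mode = (α−1)/(α+β−2) = 2.9/15.2 = 0.1908.

0.1908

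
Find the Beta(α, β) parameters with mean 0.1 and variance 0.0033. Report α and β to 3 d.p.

By moment matching, α+β = μ(1−μ)/σ² − 1 = (0.1·0.9)/0.0033 − 1 = 27.2727 − 1 = 26.2727.
Since α/(α+β) = μ, α = 0.1·26.2727 = 2.627 and β = 0.9·26.2727 = 23.645.

α = 2.627, β = 23.645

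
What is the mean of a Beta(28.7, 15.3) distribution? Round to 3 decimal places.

0.652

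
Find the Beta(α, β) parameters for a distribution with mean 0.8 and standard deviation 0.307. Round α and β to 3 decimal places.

α = 0.558, β = 0.140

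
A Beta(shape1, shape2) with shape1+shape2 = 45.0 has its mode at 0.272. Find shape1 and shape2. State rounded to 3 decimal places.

Mode = (shape1−1)/(κ−2) with κ = shape1+shape2, so shape1−1 = 0.272·43.0 = 11.696.
shape1 = 12.696; shape2 = κ − shape1 = 32.304.

shape1 = 12.696, shape2 = 32.304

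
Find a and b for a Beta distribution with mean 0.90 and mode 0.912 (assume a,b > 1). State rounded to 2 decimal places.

a = 61.80, b = 6.87

With s = a+b: μ = a/s and mode = (a−1)/(s−2). Eliminating a = μs,
μs − 1 = m(s−2) ⇒ s(μ−m) = 1−2m ⇒ s = -0.824/-0.012 = 68.6667.
So a = μs = 61.80, b = (1−μ)s = 6.87.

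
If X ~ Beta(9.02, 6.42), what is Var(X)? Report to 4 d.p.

0.0148

α+β = 15.44 and αβ = 57.9084, so Var = αβ/[(α+β)²(α+β+1)] = 57.9084/3919.190784 = 0.0148.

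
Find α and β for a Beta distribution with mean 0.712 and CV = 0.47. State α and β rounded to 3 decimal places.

α = 0.592, β = 0.239

Var = (CV·μ)² = (0.47×0.712)² = 0.111984.
α+β = μ(1−μ)/Var − 1 = 0.205056/0.111984 − 1 = 0.8311.
Thus α = 0.712·0.8311 = 0.592 and β = 0.288·0.8311 = 0.239.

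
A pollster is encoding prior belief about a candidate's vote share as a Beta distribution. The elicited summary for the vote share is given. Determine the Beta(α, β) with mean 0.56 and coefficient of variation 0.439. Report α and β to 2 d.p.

σ = CV·μ = 0.439×0.56 = 0.24584, so σ² = 0.060437.
s+1 = μ(1−μ)/σ² = 0.2464/0.060437 = 4.0770, so s = α+β = 3.0770.
α = μs = 1.72, β = (1−μ)s = 1.35.

α = 1.72, β = 1.35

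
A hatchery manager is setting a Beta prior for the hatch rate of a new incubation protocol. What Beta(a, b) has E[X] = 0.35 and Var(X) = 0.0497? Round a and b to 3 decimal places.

Let s = a+b. The Beta variance is μ(1−μ)/(s+1).
So s+1 = μ(1−μ)/σ² = (0.35×0.65)/0.0497 = 0.2275/0.0497 = 4.5775, giving s = 3.5775.
Then a = μs = 0.35×3.5775 = 1.252 and b = (1−μ)s = 0.65×3.5775 = 2.325.

a = 1.252, b = 2.325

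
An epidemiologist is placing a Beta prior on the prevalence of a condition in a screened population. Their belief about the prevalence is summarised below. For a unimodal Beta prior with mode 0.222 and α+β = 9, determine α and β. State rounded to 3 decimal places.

For α,β>1 the mode is (α−1)/(α+β−2), so α = mode·(κ−2)+1 = 0.222×7+1 = 2.554.
And β = (1−mode)·(κ−2)+1 = 0.778×7+1 = 6.446.

α = 2.554, β = 6.446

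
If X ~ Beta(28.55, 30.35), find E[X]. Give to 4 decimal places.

0.4847

The Beta mean is α/(α+β) = 28.55/(28.55+30.35) = 0.4847.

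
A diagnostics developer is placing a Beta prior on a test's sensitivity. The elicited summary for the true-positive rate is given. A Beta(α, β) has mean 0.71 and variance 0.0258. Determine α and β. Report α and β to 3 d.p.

By moment matching, α+β = μ(1−μ)/σ² − 1 = (0.71·0.29)/0.0258 − 1 = 7.9806 − 1 = 6.9806.
Since α/(α+β) = μ, α = 0.71·6.9806 = 4.956 and β = 0.29·6.9806 = 2.024.

α = 4.956, β = 2.024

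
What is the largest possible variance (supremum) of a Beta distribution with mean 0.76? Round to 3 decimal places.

0.182

For fixed mean μ the Beta variance is μ(1−μ)/(α+β+1), increasing as α+β decreases.
Its least upper bound (not attained) is μ(1−μ) = 0.76·0.24 = 0.182.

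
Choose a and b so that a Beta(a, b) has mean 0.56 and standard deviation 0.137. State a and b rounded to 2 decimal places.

First σ² = 0.018769. Setting a = μn, b = (1−μ)n with n = a+b,
μ(1−μ)/(n+1) = 0.018769 ⇒ n+1 = 0.2464/0.018769 = 13.1280 ⇒ n = 12.1280.
Hence a = 0.56×12.1280 = 6.79, b = 0.44×12.1280 = 5.34.

a = 6.79, b = 5.34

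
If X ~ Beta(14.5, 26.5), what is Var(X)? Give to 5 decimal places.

μ = 14.5/41.0 = 0.353659; Var = μ(1−μ)/(α+β+1) = 0.2285842/42.0 = 0.00544.

0.00544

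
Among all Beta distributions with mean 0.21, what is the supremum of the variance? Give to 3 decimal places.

0.166

For fixed mean μ the Beta variance is μ(1−μ)/(α+β+1), increasing as α+β decreases.
Its least upper bound (not attained) is μ(1−μ) = 0.21·0.79 = 0.166.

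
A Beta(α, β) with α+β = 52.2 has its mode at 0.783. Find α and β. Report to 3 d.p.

Mode = (α−1)/(κ−2) with κ = α+β, so α−1 = 0.783·50.2 = 39.307.
α = 40.307; β = κ − α = 11.893.

α = 40.307, β = 11.893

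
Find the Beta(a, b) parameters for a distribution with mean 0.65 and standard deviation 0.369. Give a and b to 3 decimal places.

a = 0.436, b = 0.235

Variance = 0.369² = 0.136161. The moment-matching identity a+b = μ(1−μ)/Var − 1 gives
a+b = 0.2275/0.136161 − 1 = 0.6708, so a = μ·0.6708 = 0.436 and b = (1−μ)·0.6708 = 0.235.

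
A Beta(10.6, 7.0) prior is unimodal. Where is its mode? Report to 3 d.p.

The density x^(α−1)(1−x)^(β−1) is maximised at (α−1)/(α+β−2) = 9.6/15.6 = 0.615.

0.615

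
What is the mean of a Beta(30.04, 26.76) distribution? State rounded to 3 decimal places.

0.529

The Beta mean is α/(α+β) = 30.04/(30.04+26.76) = 0.529.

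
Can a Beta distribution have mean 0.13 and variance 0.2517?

No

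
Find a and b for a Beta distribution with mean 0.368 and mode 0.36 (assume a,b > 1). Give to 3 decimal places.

Let s = a+b. Mean gives a = μs = 0.368s; mode gives (a−1)/(s−2) = 0.36.
Substituting: 0.368s − 1 = 0.36(s−2) = 0.36s − 0.72, so 0.008s = 0.28 and s = 35.0000.
Then a = 0.368×35.0000 = 12.880 and b = s−a = 22.120.

a = 12.880, b = 22.120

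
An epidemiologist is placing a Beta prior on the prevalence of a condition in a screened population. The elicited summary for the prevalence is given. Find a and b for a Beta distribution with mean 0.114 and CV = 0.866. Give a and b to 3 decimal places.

σ = CV·μ = 0.866×0.114 = 0.09872, so σ² = 0.009746.
s+1 = μ(1−μ)/σ² = 0.101004/0.009746 = 10.3632, so s = a+b = 9.3632.
a = μs = 1.067, b = (1−μ)s = 8.296.

a = 1.067, b = 8.296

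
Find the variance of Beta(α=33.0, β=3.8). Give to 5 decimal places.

0.00245

μ = 33.0/36.8 = 0.896739; Var = μ(1−μ)/(α+β+1) = 0.0925981/37.8 = 0.00245.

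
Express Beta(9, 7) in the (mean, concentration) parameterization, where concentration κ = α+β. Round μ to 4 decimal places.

κ = α+β = 9+7 = 16; μ = α/κ = 9/16 = 0.5625.

μ = 0.5625, κ = 16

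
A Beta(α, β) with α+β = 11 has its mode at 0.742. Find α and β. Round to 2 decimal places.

α = 7.68, β = 3.32

For α,β>1 the mode is (α−1)/(α+β−2), so α = mode·(κ−2)+1 = 0.742×9+1 = 7.68.
And β = (1−mode)·(κ−2)+1 = 0.258×9+1 = 3.32.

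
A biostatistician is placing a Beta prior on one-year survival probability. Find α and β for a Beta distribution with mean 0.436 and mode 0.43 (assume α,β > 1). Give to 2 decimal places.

α = 10.17, β = 13.16

With s = α+β: μ = α/s and mode = (α−1)/(s−2). Eliminating α = μs,
μs − 1 = m(s−2) ⇒ s(μ−m) = 1−2m ⇒ s = 0.14/0.006 = 23.3333.
So α = μs = 10.17, β = (1−μ)s = 13.16.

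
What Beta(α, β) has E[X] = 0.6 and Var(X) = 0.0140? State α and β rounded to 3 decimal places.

α = 9.686, β = 6.457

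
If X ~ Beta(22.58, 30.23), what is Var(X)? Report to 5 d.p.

μ = 22.58/52.81 = 0.427571; Var = μ(1−μ)/(α+β+1) = 0.2447540/53.81 = 0.00455.

0.00455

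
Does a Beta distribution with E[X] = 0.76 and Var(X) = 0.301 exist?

For any Beta, Var(X) < E[X]·(1−E[X]).
Here μ(1−μ) = 0.76×0.24 = 0.1824, and 0.301 ≥ 0.1824.

No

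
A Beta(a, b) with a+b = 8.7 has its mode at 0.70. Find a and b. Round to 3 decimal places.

Mode = (a−1)/(κ−2) with κ = a+b, so a−1 = 0.70·6.7 = 4.690.
a = 5.690; b = κ − a = 3.010.

a = 5.690, b = 3.010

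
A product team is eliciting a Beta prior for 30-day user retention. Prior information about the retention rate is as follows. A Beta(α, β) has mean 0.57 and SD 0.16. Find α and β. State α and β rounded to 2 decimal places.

α = 4.89, β = 3.69

σ² = 0.16² = 0.0256.
With s = α+β, Var = μ(1−μ)/(s+1), so s+1 = (0.57×0.43)/0.0256 = 9.5742 and s = 8.5742.
α = μs = 4.89, β = (1−μ)s = 3.69.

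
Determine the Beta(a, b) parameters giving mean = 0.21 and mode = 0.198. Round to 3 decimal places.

a = 10.570, b = 39.763

Let s = a+b. Mean gives a = μs = 0.21s; mode gives (a−1)/(s−2) = 0.198.
Substituting: 0.21s − 1 = 0.198(s−2) = 0.198s − 0.396, so 0.012s = 0.604 and s = 50.3333.
Then a = 0.21×50.3333 = 10.570 and b = s−a = 39.763.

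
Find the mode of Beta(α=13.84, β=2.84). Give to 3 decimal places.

With α,β > 1, mode = (α−1)/(α+β−2) = 12.84/14.68 = 0.875.

0.875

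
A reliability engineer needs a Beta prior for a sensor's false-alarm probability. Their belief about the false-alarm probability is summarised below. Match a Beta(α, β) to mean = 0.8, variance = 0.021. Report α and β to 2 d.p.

Write ν = α+β; then α = μν and Var = μ(1−μ)/(ν+1).
ν = μ(1−μ)/Var − 1 = 0.16/0.021 − 1 = 6.6190.
α = 0.8·6.6190 = 5.30, β = 0.2·6.6190 = 1.32.

α = 5.30, β = 1.32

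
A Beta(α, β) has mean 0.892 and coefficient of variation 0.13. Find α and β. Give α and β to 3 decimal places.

α = 5.499, β = 0.666

σ = CV·μ = 0.13×0.892 = 0.11596, so σ² = 0.013447.
s+1 = μ(1−μ)/σ² = 0.096336/0.013447 = 7.1643, so s = α+β = 6.1643.
α = μs = 5.499, β = (1−μ)s = 0.666.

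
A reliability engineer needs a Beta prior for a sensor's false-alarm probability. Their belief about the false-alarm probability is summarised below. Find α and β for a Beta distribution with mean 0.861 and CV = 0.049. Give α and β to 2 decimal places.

α = 57.03, β = 9.21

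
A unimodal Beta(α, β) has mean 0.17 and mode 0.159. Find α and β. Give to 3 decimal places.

α = 10.540, β = 51.460

With s = α+β: μ = α/s and mode = (α−1)/(s−2). Eliminating α = μs,
μs − 1 = m(s−2) ⇒ s(μ−m) = 1−2m ⇒ s = 0.682/0.011 = 62.0000.
So α = μs = 10.540, β = (1−μ)s = 51.460.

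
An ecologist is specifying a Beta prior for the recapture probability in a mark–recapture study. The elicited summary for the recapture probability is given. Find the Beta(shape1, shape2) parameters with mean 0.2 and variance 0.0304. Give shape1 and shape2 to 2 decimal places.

By moment matching, shape1+shape2 = μ(1−μ)/σ² − 1 = (0.2·0.8)/0.0304 − 1 = 5.2632 − 1 = 4.2632.
Since shape1/(shape1+shape2) = μ, shape1 = 0.2·4.2632 = 0.85 and shape2 = 0.8·4.2632 = 3.41.

shape1 = 0.85, shape2 = 3.41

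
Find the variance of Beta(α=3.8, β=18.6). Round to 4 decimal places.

α+β = 22.4 and αβ = 70.68, so Var = αβ/[(α+β)²(α+β+1)] = 70.68/11741.184 = 0.0060.

0.0060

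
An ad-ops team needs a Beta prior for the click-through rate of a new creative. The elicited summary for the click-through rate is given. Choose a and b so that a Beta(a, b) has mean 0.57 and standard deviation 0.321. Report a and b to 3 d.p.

Variance = 0.321² = 0.103041. The moment-matching identity a+b = μ(1−μ)/Var − 1 gives
a+b = 0.2451/0.103041 − 1 = 1.3787, so a = μ·1.3787 = 0.786 and b = (1−μ)·1.3787 = 0.593.

a = 0.786, b = 0.593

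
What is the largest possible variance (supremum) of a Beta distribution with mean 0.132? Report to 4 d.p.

Var = μ(1−μ)/(α+β+1), which approaches μ(1−μ) as α+β → 0.
So the supremum is μ(1−μ) = 0.132×0.868 = 0.1146.

0.1146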